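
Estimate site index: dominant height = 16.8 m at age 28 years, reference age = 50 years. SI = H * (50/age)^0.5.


50/28 = 1.78571
(1.78571)^0.5 = 1.33630
SI = 16.8 * 1.33630 = 22.4498 ≈ 22.4 m

22.4 m


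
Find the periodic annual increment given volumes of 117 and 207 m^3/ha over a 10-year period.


PAI = (V2 - V1) / period = (207 - 117) / 10 = 90 / 10 = 9.00 m^3/ha/yr

9.00 m^3/ha/yr


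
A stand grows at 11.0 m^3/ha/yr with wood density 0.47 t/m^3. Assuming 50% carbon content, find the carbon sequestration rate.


C = 11.0 * 0.47 * 0.5 = 2.585 ≈ 2.59 t C/ha/yr

2.59 t C/ha/yr


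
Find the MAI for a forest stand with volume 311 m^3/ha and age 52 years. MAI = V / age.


MAI = 311 / 52 = 5.9808 ≈ 5.98 m^3/ha/yr

5.98 m^3/ha/yr


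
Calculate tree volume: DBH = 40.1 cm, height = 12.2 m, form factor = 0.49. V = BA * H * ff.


(D/200)^2 = (40.1/200)^2 = 0.2005^2 = 0.04020025
BA = 3.141593 * 0.04020025 = 0.126293 m^2
V = 0.126293 * 12.2 * 0.49 = 0.754980 ≈ 0.755 m^3

0.755 m^3


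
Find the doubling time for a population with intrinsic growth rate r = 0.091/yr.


td = ln(2) / 0.091 = 0.693147 / 0.091 = 7.61700 ≈ 7.6 years

7.6 years


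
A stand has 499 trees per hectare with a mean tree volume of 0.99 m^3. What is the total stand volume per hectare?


V_stand = 499 * 0.99 = 494.01 ≈ 494.0 m^3/ha

494.0 m^3/ha


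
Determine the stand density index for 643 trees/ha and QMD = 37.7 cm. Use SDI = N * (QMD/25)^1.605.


QMD/25 = 37.7/25 = 1.508
(1.508)^1.605 = exp(1.605 * ln(1.508)) = exp(1.605 * 0.410784) = exp(0.659308) = 1.93345
SDI = 643 * 1.93345 = 1243.21 ≈ 1243

1243


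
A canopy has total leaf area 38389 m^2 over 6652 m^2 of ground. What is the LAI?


LAI = 38389 / 6652 = 5.7710 ≈ 5.77

5.77


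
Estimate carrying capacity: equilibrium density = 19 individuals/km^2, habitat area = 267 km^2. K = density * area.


K = 19 * 267 = 5073 individuals

5073 individuals


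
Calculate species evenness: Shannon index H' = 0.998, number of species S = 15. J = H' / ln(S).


ln(15) = 2.70805
J = H' / ln(S) = 0.998 / 2.70805 = 0.368531 ≈ 0.3685

0.3685


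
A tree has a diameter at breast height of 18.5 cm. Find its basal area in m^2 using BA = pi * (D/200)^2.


D/200 = 18.5/200 = 0.0925 m
(D/200)^2 = 0.0925^2 = 0.00855625
BA = 3.141593 * 0.00855625 = 0.0268803 ≈ 0.0269 m^2

0.0269 m^2


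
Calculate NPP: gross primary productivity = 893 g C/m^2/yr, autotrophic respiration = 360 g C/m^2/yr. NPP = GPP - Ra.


NPP = GPP - Ra = 893 - 360 = 533 g C/m^2/yr

533 g C/m^2/yr


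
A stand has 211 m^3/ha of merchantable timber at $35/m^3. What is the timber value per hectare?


Value = 211 * 35 = $7385/ha

$7385/ha


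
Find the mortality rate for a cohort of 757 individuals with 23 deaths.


Mortality rate = 23 / 757 = 0.030383 ≈ 0.0304

0.0304


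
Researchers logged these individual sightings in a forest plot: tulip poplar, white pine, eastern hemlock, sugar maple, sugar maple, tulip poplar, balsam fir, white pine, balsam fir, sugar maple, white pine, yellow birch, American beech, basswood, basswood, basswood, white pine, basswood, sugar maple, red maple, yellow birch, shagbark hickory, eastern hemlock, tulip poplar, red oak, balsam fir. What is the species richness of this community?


Total individuals logged = 26
Distinct species (count of individuals): tulip poplar (3), white pine (4), eastern hemlock (2), sugar maple (4), balsam fir (3), yellow birch (2), American beech (1), basswood (4), red maple (1), shagbark hickory (1), red oak (1)
Species richness = number of distinct species = 11

11


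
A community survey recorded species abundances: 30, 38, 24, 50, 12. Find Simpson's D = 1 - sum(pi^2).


Total N = 30 + 38 + 24 + 50 + 12 = 154
Per-species terms:
  p = 30/154 = 0.194805; p^2 = 0.194805^2 = 0.037949
  p = 38/154 = 0.246753; p^2 = 0.246753^2 = 0.060887
  p = 24/154 = 0.155844; p^2 = 0.155844^2 = 0.024287
  p = 50/154 = 0.324675; p^2 = 0.324675^2 = 0.105414
  p = 12/154 = 0.077922; p^2 = 0.077922^2 = 0.006072
sum(p^2) = 0.037949 + 0.060887 + 0.024287 + 0.105414 + 0.006072 = 0.234609
D = 1 - 0.234609 = 0.765391 ≈ 0.7654

0.7654


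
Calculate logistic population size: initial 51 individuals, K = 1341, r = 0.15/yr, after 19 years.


(K - N0)/N0 = (1341 - 51)/51 = 1290/51 = 25.2941
r*t = 0.15 * 19 = 2.85; exp(-2.85) = 0.0578443
25.2941 * 0.0578443 = 1.46312
1 + 1.46312 = 2.46312
N = 1341 / 2.46312 = 544.431 ≈ 544

544


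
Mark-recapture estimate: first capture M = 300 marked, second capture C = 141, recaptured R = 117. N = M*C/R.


N = M * C / R = 300 * 141 / 117 = 42300 / 117 = 361.54 ≈ 362

362 individuals


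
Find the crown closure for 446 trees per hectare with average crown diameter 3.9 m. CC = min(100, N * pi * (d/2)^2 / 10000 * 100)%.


(d/2)^2 = (3.9/2)^2 = 1.95^2 = 3.8025
Crown area = 3.141593 * 3.8025 = 11.9459 m^2
N * area / 10000 * 100 = 446 * 11.9459 / 10000 * 100 = 53.2787
CC = min(100, 53.2787) = 53.2787 ≈ 53.3%

53.3%


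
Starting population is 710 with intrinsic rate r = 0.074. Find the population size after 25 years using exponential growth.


r*t = 0.074 * 25 = 1.85
exp(1.85) = 6.35982
N = 710 * 6.35982 = 4515.47 ≈ 4515

4515


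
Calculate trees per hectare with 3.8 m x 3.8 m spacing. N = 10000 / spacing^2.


N = 10000 / 3.8^2 = 10000 / 14.44 = 692.521 ≈ 693 trees/ha

693 trees/ha


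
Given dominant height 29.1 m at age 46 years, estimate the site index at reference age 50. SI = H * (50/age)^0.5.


50/46 = 1.08696
(1.08696)^0.5 = 1.04257
SI = 29.1 * 1.04257 = 30.3388 ≈ 30.3 m

30.3 m


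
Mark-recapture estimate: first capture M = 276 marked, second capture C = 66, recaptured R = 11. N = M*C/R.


N = M * C / R = 276 * 66 / 11 = 18216 / 11 = 1656

1656 individuals


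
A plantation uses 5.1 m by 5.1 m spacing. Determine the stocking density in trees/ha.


N = 10000 / 5.1^2 = 10000 / 26.01 = 384.468 ≈ 384 trees/ha

384 trees/ha


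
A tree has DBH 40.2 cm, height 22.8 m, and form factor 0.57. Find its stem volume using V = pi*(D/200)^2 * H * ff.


(D/200)^2 = (40.2/200)^2 = 0.201^2 = 0.040401
BA = 3.141593 * 0.040401 = 0.126923 m^2
V = 0.126923 * 22.8 * 0.57 = 1.64949 ≈ 1.649 m^3

1.649 m^3


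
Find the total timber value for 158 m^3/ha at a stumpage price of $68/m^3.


Value = 158 * 68 = $10744/ha

$10744/ha


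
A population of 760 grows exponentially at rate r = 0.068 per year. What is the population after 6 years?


r*t = 0.068 * 6 = 0.408
exp(0.408) = 1.50381
N = 760 * 1.50381 = 1142.90 ≈ 1143

1143


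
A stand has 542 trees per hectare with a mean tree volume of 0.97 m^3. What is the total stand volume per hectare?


V_stand = 542 * 0.97 = 525.74 ≈ 525.7 m^3/ha

525.7 m^3/ha


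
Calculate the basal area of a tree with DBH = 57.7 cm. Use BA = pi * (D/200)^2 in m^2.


D/200 = 57.7/200 = 0.2885 m
(D/200)^2 = 0.2885^2 = 0.08323225
BA = 3.141593 * 0.08323225 = 0.261482 ≈ 0.2615 m^2

0.2615 m^2


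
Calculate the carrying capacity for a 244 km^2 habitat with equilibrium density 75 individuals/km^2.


K = 75 * 244 = 18300 individuals

18300 individuals


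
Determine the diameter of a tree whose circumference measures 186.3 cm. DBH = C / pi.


DBH = C / pi = 186.3 / 3.141593 = 59.3011 ≈ 59.30 cm

59.30 cm


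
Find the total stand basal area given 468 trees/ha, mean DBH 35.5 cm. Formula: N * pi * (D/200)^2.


(D/200)^2 = (35.5/200)^2 = 0.1775^2 = 0.03150625
Individual BA = 3.141593 * 0.03150625 = 0.0989798 m^2
Stand BA = 468 * 0.0989798 = 46.3225 ≈ 46.32 m^2/ha

46.32 m^2/ha


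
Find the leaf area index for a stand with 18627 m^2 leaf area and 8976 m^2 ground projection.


LAI = 18627 / 8976 = 2.0752 ≈ 2.08

2.08


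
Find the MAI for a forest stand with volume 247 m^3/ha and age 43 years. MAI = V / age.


MAI = 247 / 43 = 5.7442 ≈ 5.74 m^3/ha/yr

5.74 m^3/ha/yr


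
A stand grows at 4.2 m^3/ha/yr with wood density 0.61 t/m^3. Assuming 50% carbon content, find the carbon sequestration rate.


C = 4.2 * 0.61 * 0.5 = 1.281 ≈ 1.28 t C/ha/yr

1.28 t C/ha/yr


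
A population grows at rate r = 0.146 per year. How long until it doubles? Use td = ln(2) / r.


td = ln(2) / 0.146 = 0.693147 / 0.146 = 4.74758 ≈ 4.7 years

4.7 years


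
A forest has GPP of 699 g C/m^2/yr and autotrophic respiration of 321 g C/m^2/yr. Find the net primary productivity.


NPP = GPP - Ra = 699 - 321 = 378 g C/m^2/yr

378 g C/m^2/yr


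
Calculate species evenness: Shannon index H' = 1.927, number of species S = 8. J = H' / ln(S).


ln(8) = 2.07944
J = H' / ln(S) = 1.927 / 2.07944 = 0.926692 ≈ 0.9267

0.9267


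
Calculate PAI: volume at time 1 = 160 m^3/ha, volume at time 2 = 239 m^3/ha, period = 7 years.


PAI = (V2 - V1) / period = (239 - 160) / 7 = 79 / 7 = 11.2857 ≈ 11.29 m^3/ha/yr

11.29 m^3/ha/yr


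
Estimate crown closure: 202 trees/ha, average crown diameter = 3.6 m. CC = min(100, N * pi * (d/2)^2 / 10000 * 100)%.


(d/2)^2 = (3.6/2)^2 = 1.8^2 = 3.24
Crown area = 3.141593 * 3.24 = 10.1788 m^2
N * area / 10000 * 100 = 202 * 10.1788 / 10000 * 100 = 20.5612
CC = min(100, 20.5612) = 20.5612 ≈ 20.6%

20.6%


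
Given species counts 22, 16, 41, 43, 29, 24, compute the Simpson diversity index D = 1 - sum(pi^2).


Total N = 22 + 16 + 41 + 43 + 29 + 24 = 175
Per-species terms:
  p = 22/175 = 0.125714; p^2 = 0.125714^2 = 0.015804
  p = 16/175 = 0.091429; p^2 = 0.091429^2 = 0.008359
  p = 41/175 = 0.234286; p^2 = 0.234286^2 = 0.054890
  p = 43/175 = 0.245714; p^2 = 0.245714^2 = 0.060375
  p = 29/175 = 0.165714; p^2 = 0.165714^2 = 0.027461
  p = 24/175 = 0.137143; p^2 = 0.137143^2 = 0.018808
sum(p^2) = 0.015804 + 0.008359 + 0.054890 + 0.060375 + 0.027461 + 0.018808 = 0.185697
D = 1 - 0.185697 = 0.814303 ≈ 0.8143

0.8143


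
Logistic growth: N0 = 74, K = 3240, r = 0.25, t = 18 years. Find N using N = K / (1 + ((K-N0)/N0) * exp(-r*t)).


(K - N0)/N0 = (3240 - 74)/74 = 3166/74 = 42.7838
r*t = 0.25 * 18 = 4.5; exp(-4.5) = 0.0111090
42.7838 * 0.0111090 = 0.475285
1 + 0.475285 = 1.47529
N = 3240 / 1.47529 = 2196.18 ≈ 2196

2196


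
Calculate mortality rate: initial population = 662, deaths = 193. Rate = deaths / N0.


Mortality rate = 193 / 662 = 0.291541 ≈ 0.2915

0.2915


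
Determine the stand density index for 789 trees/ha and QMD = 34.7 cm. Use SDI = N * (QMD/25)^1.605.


QMD/25 = 34.7/25 = 1.388
(1.388)^1.605 = exp(1.605 * ln(1.388)) = exp(1.605 * 0.327864) = exp(0.526222) = 1.69253
SDI = 789 * 1.69253 = 1335.41 ≈ 1335

1335


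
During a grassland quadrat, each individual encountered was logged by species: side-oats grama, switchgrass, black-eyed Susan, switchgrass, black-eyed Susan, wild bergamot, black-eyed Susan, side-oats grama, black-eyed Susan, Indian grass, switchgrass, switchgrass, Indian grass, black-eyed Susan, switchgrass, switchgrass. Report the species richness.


Total individuals logged = 16
Distinct species (count of individuals): side-oats grama (2), switchgrass (6), black-eyed Susan (5), wild bergamot (1), Indian grass (2)
Species richness = number of distinct species = 5

5


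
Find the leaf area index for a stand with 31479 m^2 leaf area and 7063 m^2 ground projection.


LAI = 31479 / 7063 = 4.4569 ≈ 4.46

4.46


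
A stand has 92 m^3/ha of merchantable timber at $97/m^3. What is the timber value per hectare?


Value = 92 * 97 = $8924/ha

$8924/ha


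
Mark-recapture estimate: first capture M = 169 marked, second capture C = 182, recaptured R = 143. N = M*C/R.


N = M * C / R = 169 * 182 / 143 = 30758 / 143 = 215.09 ≈ 215

215 individuals


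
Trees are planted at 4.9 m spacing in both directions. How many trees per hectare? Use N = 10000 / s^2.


N = 10000 / 4.9^2 = 10000 / 24.01 = 416.493 ≈ 416 trees/ha

416 trees/ha


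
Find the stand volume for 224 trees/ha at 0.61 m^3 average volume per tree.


V_stand = 224 * 0.61 = 136.64 ≈ 136.6 m^3/ha

136.6 m^3/ha


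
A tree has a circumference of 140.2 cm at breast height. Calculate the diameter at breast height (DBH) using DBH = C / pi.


DBH = C / pi = 140.2 / 3.141593 = 44.6270 ≈ 44.63 cm

44.63 cm


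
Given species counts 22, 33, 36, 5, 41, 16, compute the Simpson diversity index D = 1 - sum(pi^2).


Total N = 22 + 33 + 36 + 5 + 41 + 16 = 153
Per-species terms:
  p = 22/153 = 0.143791; p^2 = 0.143791^2 = 0.020676
  p = 33/153 = 0.215686; p^2 = 0.215686^2 = 0.046520
  p = 36/153 = 0.235294; p^2 = 0.235294^2 = 0.055363
  p = 5/153 = 0.032680; p^2 = 0.032680^2 = 0.001068
  p = 41/153 = 0.267974; p^2 = 0.267974^2 = 0.071810
  p = 16/153 = 0.104575; p^2 = 0.104575^2 = 0.010936
sum(p^2) = 0.020676 + 0.046520 + 0.055363 + 0.001068 + 0.071810 + 0.010936 = 0.206373
D = 1 - 0.206373 = 0.793627 ≈ 0.7936

0.7936


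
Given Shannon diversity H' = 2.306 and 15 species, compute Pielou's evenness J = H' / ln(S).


ln(15) = 2.70805
J = H' / ln(S) = 2.306 / 2.70805 = 0.851535 ≈ 0.8515

0.8515


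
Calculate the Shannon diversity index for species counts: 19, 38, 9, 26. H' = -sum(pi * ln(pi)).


Total N = 19 + 38 + 9 + 26 = 92
Per-species terms:
  p = 19/92 = 0.206522; ln(p) = -1.577348; p*ln(p) = 0.206522 * (-1.577348) = -0.325757
  p = 38/92 = 0.413043; ln(p) = -0.884204; p*ln(p) = 0.413043 * (-0.884204) = -0.365214
  p = 9/92 = 0.097826; ln(p) = -2.324565; p*ln(p) = 0.097826 * (-2.324565) = -0.227403
  p = 26/92 = 0.282609; ln(p) = -1.263691; p*ln(p) = 0.282609 * (-1.263691) = -0.357130
sum(p*ln(p)) = (-0.325757) + (-0.365214) + (-0.227403) + (-0.357130) = -1.275504
H' = -(-1.275504) = 1.275504 ≈ 1.2755

1.2755


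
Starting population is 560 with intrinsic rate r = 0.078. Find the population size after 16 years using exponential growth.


r*t = 0.078 * 16 = 1.248
exp(1.248) = 3.48337
N = 560 * 3.48337 = 1950.69 ≈ 1951

1951


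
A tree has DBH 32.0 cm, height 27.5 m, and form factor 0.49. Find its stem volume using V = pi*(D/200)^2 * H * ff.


(D/200)^2 = (32.0/200)^2 = 0.16^2 = 0.0256
BA = 3.141593 * 0.0256 = 0.0804248 m^2
V = 0.0804248 * 27.5 * 0.49 = 1.08372 ≈ 1.084 m^3

1.084 m^3


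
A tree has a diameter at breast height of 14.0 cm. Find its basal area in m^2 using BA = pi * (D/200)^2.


D/200 = 14.0/200 = 0.07 m
(D/200)^2 = 0.07^2 = 0.0049
BA = 3.141593 * 0.0049 = 0.0153938 ≈ 0.0154 m^2

0.0154 m^2


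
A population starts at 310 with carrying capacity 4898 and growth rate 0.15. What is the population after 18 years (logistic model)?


(K - N0)/N0 = (4898 - 310)/310 = 4588/310 = 14.8000
r*t = 0.15 * 18 = 2.7; exp(-2.7) = 0.0672055
14.8000 * 0.0672055 = 0.994641
1 + 0.994641 = 1.99464
N = 4898 / 1.99464 = 2455.58 ≈ 2456

2456


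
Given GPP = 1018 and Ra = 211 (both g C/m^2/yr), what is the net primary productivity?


NPP = GPP - Ra = 1018 - 211 = 807 g C/m^2/yr

807 g C/m^2/yr


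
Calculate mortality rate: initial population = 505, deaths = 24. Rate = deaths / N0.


Mortality rate = 24 / 505 = 0.047525 ≈ 0.0475

0.0475


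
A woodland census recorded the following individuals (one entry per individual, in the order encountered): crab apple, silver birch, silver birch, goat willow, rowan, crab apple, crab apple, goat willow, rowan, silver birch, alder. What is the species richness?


Total individuals logged = 11
Distinct species (count of individuals): crab apple (3), silver birch (3), goat willow (2), rowan (2), alder (1)
Species richness = number of distinct species = 5

5


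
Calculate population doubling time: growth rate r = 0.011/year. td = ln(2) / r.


td = ln(2) / 0.011 = 0.693147 / 0.011 = 63.0134 ≈ 63.0 years

63.0 years


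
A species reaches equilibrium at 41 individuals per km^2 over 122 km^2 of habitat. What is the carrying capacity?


K = 41 * 122 = 5002 individuals

5002 individuals


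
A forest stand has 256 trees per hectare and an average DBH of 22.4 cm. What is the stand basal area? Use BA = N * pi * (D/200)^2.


(D/200)^2 = (22.4/200)^2 = 0.112^2 = 0.012544
Individual BA = 3.141593 * 0.012544 = 0.0394081 m^2
Stand BA = 256 * 0.0394081 = 10.0885 ≈ 10.09 m^2/ha

10.09 m^2/ha


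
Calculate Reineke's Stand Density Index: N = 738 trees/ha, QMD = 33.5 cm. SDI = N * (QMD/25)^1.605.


QMD/25 = 33.5/25 = 1.34
(1.34)^1.605 = exp(1.605 * ln(1.34)) = exp(1.605 * 0.292670) = exp(0.469735) = 1.59957
SDI = 738 * 1.59957 = 1180.48 ≈ 1180

1180


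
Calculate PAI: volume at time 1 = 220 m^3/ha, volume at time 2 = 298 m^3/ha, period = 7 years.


PAI = (V2 - V1) / period = (298 - 220) / 7 = 78 / 7 = 11.1429 ≈ 11.14 m^3/ha/yr

11.14 m^3/ha/yr


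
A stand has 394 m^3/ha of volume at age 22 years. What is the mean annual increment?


MAI = 394 / 22 = 17.9091 ≈ 17.91 m^3/ha/yr

17.91 m^3/ha/yr


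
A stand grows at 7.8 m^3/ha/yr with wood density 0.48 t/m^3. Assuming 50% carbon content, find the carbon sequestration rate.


C = 7.8 * 0.48 * 0.5 = 1.872 ≈ 1.87 t C/ha/yr

1.87 t C/ha/yr


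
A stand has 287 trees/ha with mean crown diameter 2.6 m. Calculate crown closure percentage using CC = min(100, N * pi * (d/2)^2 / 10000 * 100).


(d/2)^2 = (2.6/2)^2 = 1.3^2 = 1.69
Crown area = 3.141593 * 1.69 = 5.30929 m^2
N * area / 10000 * 100 = 287 * 5.30929 / 10000 * 100 = 15.2377
CC = min(100, 15.2377) = 15.2377 ≈ 15.2%

15.2%


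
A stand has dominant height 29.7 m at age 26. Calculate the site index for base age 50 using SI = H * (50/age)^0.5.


50/26 = 1.92308
(1.92308)^0.5 = 1.38675
SI = 29.7 * 1.38675 = 41.1865 ≈ 41.2 m

41.2 m


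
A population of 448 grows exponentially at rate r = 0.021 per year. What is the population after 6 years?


r*t = 0.021 * 6 = 0.126
exp(0.126) = 1.13428
N = 448 * 1.13428 = 508.157 ≈ 508

508


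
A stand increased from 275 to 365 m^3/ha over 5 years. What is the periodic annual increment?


PAI = (V2 - V1) / period = (365 - 275) / 5 = 90 / 5 = 18.00 m^3/ha/yr

18.00 m^3/ha/yr


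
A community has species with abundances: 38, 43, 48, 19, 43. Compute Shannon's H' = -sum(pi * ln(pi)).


Total N = 38 + 43 + 48 + 19 + 43 = 191
Per-species terms:
  p = 38/191 = 0.198953; ln(p) = -1.614687; p*ln(p) = 0.198953 * (-1.614687) = -0.321247
  p = 43/191 = 0.225131; ln(p) = -1.491073; p*ln(p) = 0.225131 * (-1.491073) = -0.335687
  p = 48/191 = 0.251309; ln(p) = -1.381072; p*ln(p) = 0.251309 * (-1.381072) = -0.347076
  p = 19/191 = 0.099476; ln(p) = -2.307839; p*ln(p) = 0.099476 * (-2.307839) = -0.229575
  p = 43/191 = 0.225131; ln(p) = -1.491073; p*ln(p) = 0.225131 * (-1.491073) = -0.335687
sum(p*ln(p)) = (-0.321247) + (-0.335687) + (-0.347076) + (-0.229575) + (-0.335687) = -1.569272
H' = -(-1.569272) = 1.569272 ≈ 1.5693

1.5693


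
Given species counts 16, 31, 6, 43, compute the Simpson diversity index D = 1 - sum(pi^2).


Total N = 16 + 31 + 6 + 43 = 96
Per-species terms:
  p = 16/96 = 0.166667; p^2 = 0.166667^2 = 0.027778
  p = 31/96 = 0.322917; p^2 = 0.322917^2 = 0.104275
  p = 6/96 = 0.062500; p^2 = 0.062500^2 = 0.003906
  p = 43/96 = 0.447917; p^2 = 0.447917^2 = 0.200630
sum(p^2) = 0.027778 + 0.104275 + 0.003906 + 0.200630 = 0.336589
D = 1 - 0.336589 = 0.663411 ≈ 0.6634

0.6634


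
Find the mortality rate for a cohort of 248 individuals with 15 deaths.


Mortality rate = 15 / 248 = 0.060484 ≈ 0.0605

0.0605


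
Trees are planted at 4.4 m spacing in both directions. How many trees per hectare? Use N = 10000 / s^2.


N = 10000 / 4.4^2 = 10000 / 19.36 = 516.529 ≈ 517 trees/ha

517 trees/ha


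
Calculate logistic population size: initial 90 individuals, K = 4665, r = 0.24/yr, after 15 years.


(K - N0)/N0 = (4665 - 90)/90 = 4575/90 = 50.8333
r*t = 0.24 * 15 = 3.6; exp(-3.6) = 0.0273237
50.8333 * 0.0273237 = 1.38895
1 + 1.38895 = 2.38895
N = 4665 / 2.38895 = 1952.74 ≈ 1953

1953


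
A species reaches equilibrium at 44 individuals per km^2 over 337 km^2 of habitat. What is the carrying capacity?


K = 44 * 337 = 14828 individuals

14828 individuals


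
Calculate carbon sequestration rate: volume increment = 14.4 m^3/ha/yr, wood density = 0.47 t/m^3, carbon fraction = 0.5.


C = 14.4 * 0.47 * 0.5 = 3.384 ≈ 3.38 t C/ha/yr

3.38 t C/ha/yr


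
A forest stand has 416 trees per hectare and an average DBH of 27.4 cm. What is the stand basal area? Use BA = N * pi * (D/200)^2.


(D/200)^2 = (27.4/200)^2 = 0.137^2 = 0.018769
Individual BA = 3.141593 * 0.018769 = 0.0589646 m^2
Stand BA = 416 * 0.0589646 = 24.5293 ≈ 24.53 m^2/ha

24.53 m^2/ha


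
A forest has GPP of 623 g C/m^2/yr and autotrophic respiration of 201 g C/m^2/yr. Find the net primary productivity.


NPP = GPP - Ra = 623 - 201 = 422 g C/m^2/yr

422 g C/m^2/yr


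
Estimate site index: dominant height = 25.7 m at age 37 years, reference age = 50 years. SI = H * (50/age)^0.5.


50/37 = 1.35135
(1.35135)^0.5 = 1.16248
SI = 25.7 * 1.16248 = 29.8757 ≈ 29.9 m

29.9 m


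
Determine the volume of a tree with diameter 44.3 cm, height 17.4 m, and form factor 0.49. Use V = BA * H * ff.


(D/200)^2 = (44.3/200)^2 = 0.2215^2 = 0.04906225
BA = 3.141593 * 0.04906225 = 0.154134 m^2
V = 0.154134 * 17.4 * 0.49 = 1.31415 ≈ 1.314 m^3

1.314 m^3


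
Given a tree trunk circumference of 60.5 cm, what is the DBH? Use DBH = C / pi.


DBH = C / pi = 60.5 / 3.141593 = 19.2577 ≈ 19.26 cm

19.26 cm


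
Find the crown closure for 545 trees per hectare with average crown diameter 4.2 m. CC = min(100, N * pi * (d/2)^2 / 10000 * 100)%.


(d/2)^2 = (4.2/2)^2 = 2.1^2 = 4.41
Crown area = 3.141593 * 4.41 = 13.8544 m^2
N * area / 10000 * 100 = 545 * 13.8544 / 10000 * 100 = 75.5065
CC = min(100, 75.5065) = 75.5065 ≈ 75.5%

75.5%


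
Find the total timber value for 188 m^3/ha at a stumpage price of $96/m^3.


Value = 188 * 96 = $18048/ha

$18048/ha


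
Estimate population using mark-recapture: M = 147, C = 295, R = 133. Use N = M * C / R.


N = M * C / R = 147 * 295 / 133 = 43365 / 133 = 326.05 ≈ 326

326 individuals


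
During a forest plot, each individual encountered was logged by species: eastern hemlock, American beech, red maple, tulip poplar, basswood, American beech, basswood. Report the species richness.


Total individuals logged = 7
Distinct species (count of individuals): eastern hemlock (1), American beech (2), red maple (1), tulip poplar (1), basswood (2)
Species richness = number of distinct species = 5

5


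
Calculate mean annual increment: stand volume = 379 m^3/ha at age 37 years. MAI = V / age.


MAI = 379 / 37 = 10.2432 ≈ 10.24 m^3/ha/yr

10.24 m^3/ha/yr


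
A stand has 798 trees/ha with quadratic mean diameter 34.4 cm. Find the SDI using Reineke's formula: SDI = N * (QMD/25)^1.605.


QMD/25 = 34.4/25 = 1.376
(1.376)^1.605 = exp(1.605 * ln(1.376)) = exp(1.605 * 0.319181) = exp(0.512286) = 1.66910
SDI = 798 * 1.66910 = 1331.94 ≈ 1332

1332


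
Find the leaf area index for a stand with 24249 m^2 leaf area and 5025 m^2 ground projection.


LAI = 24249 / 5025 = 4.8257 ≈ 4.83

4.83


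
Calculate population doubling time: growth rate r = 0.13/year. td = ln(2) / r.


td = ln(2) / 0.13 = 0.693147 / 0.13 = 5.33190 ≈ 5.3 years

5.3 years


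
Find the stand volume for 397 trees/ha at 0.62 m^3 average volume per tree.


V_stand = 397 * 0.62 = 246.14 ≈ 246.1 m^3/ha

246.1 m^3/ha


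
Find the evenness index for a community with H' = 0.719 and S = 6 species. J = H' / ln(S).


ln(6) = 1.79176
J = H' / ln(S) = 0.719 / 1.79176 = 0.401281 ≈ 0.4013

0.4013


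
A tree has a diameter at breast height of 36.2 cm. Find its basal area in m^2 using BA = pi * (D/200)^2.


D/200 = 36.2/200 = 0.181 m
(D/200)^2 = 0.181^2 = 0.032761
BA = 3.141593 * 0.032761 = 0.102922 ≈ 0.1029 m^2

0.1029 m^2


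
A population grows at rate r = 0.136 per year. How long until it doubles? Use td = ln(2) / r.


td = ln(2) / 0.136 = 0.693147 / 0.136 = 5.09667 ≈ 5.1 years

5.1 years


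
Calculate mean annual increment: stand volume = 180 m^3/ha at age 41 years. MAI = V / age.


MAI = 180 / 41 = 4.3902 ≈ 4.39 m^3/ha/yr

4.39 m^3/ha/yr


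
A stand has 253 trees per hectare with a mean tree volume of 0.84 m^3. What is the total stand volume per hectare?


V_stand = 253 * 0.84 = 212.52 ≈ 212.5 m^3/ha

212.5 m^3/ha


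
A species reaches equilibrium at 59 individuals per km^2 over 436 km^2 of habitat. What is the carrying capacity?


K = 59 * 436 = 25724 individuals

25724 individuals


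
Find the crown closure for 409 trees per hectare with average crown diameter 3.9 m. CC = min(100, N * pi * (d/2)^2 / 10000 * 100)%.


(d/2)^2 = (3.9/2)^2 = 1.95^2 = 3.8025
Crown area = 3.141593 * 3.8025 = 11.9459 m^2
N * area / 10000 * 100 = 409 * 11.9459 / 10000 * 100 = 48.8587
CC = min(100, 48.8587) = 48.8587 ≈ 48.9%

48.9%


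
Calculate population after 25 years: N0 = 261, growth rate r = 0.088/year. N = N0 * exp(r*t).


r*t = 0.088 * 25 = 2.2
exp(2.2) = 9.02501
N = 261 * 9.02501 = 2355.53 ≈ 2356

2356


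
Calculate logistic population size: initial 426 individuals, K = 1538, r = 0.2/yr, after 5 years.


(K - N0)/N0 = (1538 - 426)/426 = 1112/426 = 2.61033
r*t = 0.2 * 5 = 1; exp(-1) = 0.367879
2.61033 * 0.367879 = 0.960286
1 + 0.960286 = 1.96029
N = 1538 / 1.96029 = 784.578 ≈ 785

785


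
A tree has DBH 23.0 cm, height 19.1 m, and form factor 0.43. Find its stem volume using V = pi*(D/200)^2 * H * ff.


(D/200)^2 = (23.0/200)^2 = 0.115^2 = 0.013225
BA = 3.141593 * 0.013225 = 0.0415476 m^2
V = 0.0415476 * 19.1 * 0.43 = 0.341230 ≈ 0.341 m^3

0.341 m^3


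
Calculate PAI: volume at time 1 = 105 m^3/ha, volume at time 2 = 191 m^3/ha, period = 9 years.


PAI = (V2 - V1) / period = (191 - 105) / 9 = 86 / 9 = 9.5556 ≈ 9.56 m^3/ha/yr

9.56 m^3/ha/yr


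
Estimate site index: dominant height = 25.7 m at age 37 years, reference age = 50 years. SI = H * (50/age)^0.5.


50/37 = 1.35135
(1.35135)^0.5 = 1.16248
SI = 25.7 * 1.16248 = 29.8757 ≈ 29.9 m

29.9 m


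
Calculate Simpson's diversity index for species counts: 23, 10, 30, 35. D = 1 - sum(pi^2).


Total N = 23 + 10 + 30 + 35 = 98
Per-species terms:
  p = 23/98 = 0.234694; p^2 = 0.234694^2 = 0.055081
  p = 10/98 = 0.102041; p^2 = 0.102041^2 = 0.010412
  p = 30/98 = 0.306122; p^2 = 0.306122^2 = 0.093711
  p = 35/98 = 0.357143; p^2 = 0.357143^2 = 0.127551
sum(p^2) = 0.055081 + 0.010412 + 0.093711 + 0.127551 = 0.286755
D = 1 - 0.286755 = 0.713245 ≈ 0.7132

0.7132


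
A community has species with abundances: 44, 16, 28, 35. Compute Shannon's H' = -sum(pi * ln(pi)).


Total N = 44 + 16 + 28 + 35 = 123
Per-species terms:
  p = 44/123 = 0.357724; ln(p) = -1.027994; p*ln(p) = 0.357724 * (-1.027994) = -0.367738
  p = 16/123 = 0.130081; ln(p) = -2.039598; p*ln(p) = 0.130081 * (-2.039598) = -0.265313
  p = 28/123 = 0.227642; ln(p) = -1.479981; p*ln(p) = 0.227642 * (-1.479981) = -0.336906
  p = 35/123 = 0.284553; ln(p) = -1.256836; p*ln(p) = 0.284553 * (-1.256836) = -0.357636
sum(p*ln(p)) = (-0.367738) + (-0.265313) + (-0.336906) + (-0.357636) = -1.327593
H' = -(-1.327593) = 1.327593 ≈ 1.3276

1.3276


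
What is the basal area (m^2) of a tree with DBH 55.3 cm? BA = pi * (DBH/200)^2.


D/200 = 55.3/200 = 0.2765 m
(D/200)^2 = 0.2765^2 = 0.07645225
BA = 3.141593 * 0.07645225 = 0.240182 ≈ 0.2402 m^2

0.2402 m^2


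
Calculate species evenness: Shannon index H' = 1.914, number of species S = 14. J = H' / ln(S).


ln(14) = 2.63906
J = H' / ln(S) = 1.914 / 2.63906 = 0.725258 ≈ 0.7253

0.7253


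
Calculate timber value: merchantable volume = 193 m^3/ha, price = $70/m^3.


Value = 193 * 70 = $13510/ha

$13510/ha


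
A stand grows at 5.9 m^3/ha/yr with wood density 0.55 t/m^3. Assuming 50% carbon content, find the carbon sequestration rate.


C = 5.9 * 0.55 * 0.5 = 1.6225 ≈ 1.62 t C/ha/yr

1.62 t C/ha/yr


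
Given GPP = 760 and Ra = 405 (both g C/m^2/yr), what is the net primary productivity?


NPP = GPP - Ra = 760 - 405 = 355 g C/m^2/yr

355 g C/m^2/yr


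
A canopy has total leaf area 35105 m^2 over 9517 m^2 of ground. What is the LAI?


LAI = 35105 / 9517 = 3.6887 ≈ 3.69

3.69


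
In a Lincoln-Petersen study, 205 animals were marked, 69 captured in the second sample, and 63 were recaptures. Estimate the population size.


N = M * C / R = 205 * 69 / 63 = 14145 / 63 = 224.52 ≈ 225

225 individuals


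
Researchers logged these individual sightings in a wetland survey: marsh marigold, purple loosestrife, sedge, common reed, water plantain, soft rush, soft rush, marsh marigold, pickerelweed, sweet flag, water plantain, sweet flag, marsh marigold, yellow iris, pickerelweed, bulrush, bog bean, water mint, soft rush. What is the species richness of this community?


Total individuals logged = 19
Distinct species (count of individuals): marsh marigold (3), purple loosestrife (1), sedge (1), common reed (1), water plantain (2), soft rush (3), pickerelweed (2), sweet flag (2), yellow iris (1), bulrush (1), bog bean (1), water mint (1)
Species richness = number of distinct species = 12

12


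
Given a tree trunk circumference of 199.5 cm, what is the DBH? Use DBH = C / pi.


DBH = C / pi = 199.5 / 3.141593 = 63.5028 ≈ 63.50 cm

63.50 cm


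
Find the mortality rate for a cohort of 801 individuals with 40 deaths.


Mortality rate = 40 / 801 = 0.049938 ≈ 0.0499

0.0499


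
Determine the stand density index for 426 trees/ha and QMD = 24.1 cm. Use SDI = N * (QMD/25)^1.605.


QMD/25 = 24.1/25 = 0.964
(0.964)^1.605 = exp(1.605 * ln(0.964)) = exp(1.605 * (-0.0366640)) = exp(-0.0588457) = 0.942852
SDI = 426 * 0.942852 = 401.655 ≈ 402

402


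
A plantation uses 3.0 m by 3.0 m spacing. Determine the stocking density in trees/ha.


N = 10000 / 3.0^2 = 10000 / 9 = 1111.11 ≈ 1111 trees/ha

1111 trees/ha


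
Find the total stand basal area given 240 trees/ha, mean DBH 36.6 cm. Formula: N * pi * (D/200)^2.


(D/200)^2 = (36.6/200)^2 = 0.183^2 = 0.033489
Individual BA = 3.141593 * 0.033489 = 0.105209 m^2
Stand BA = 240 * 0.105209 = 25.2502 ≈ 25.25 m^2/ha

25.25 m^2/ha


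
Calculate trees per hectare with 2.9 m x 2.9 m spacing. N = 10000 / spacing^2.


N = 10000 / 2.9^2 = 10000 / 8.41 = 1189.06 ≈ 1189 trees/ha

1189 trees/ha


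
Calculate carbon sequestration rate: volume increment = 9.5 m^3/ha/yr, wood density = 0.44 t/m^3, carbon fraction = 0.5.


C = 9.5 * 0.44 * 0.5 = 2.09 t C/ha/yr

2.09 t C/ha/yr


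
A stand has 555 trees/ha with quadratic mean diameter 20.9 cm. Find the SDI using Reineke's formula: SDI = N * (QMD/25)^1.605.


QMD/25 = 20.9/25 = 0.836
(0.836)^1.605 = exp(1.605 * ln(0.836)) = exp(1.605 * (-0.179127)) = exp(-0.287499) = 0.750137
SDI = 555 * 0.750137 = 416.326 ≈ 416

416


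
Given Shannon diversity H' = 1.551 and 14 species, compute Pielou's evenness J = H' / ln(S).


ln(14) = 2.63906
J = H' / ln(S) = 1.551 / 2.63906 = 0.587709 ≈ 0.5877

0.5877


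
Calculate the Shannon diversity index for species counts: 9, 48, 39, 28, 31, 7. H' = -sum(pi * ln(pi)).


Total N = 9 + 48 + 39 + 28 + 31 + 7 = 162
Per-species terms:
  p = 9/162 = 0.055556; ln(p) = -2.890364; p*ln(p) = 0.055556 * (-2.890364) = -0.160577
  p = 48/162 = 0.296296; ln(p) = -1.216396; p*ln(p) = 0.296296 * (-1.216396) = -0.360413
  p = 39/162 = 0.240741; ln(p) = -1.424034; p*ln(p) = 0.240741 * (-1.424034) = -0.342823
  p = 28/162 = 0.172840; ln(p) = -1.755389; p*ln(p) = 0.172840 * (-1.755389) = -0.303401
  p = 31/162 = 0.191358; ln(p) = -1.653609; p*ln(p) = 0.191358 * (-1.653609) = -0.316431
  p = 7/162 = 0.043210; ln(p) = -3.141683; p*ln(p) = 0.043210 * (-3.141683) = -0.135752
sum(p*ln(p)) = (-0.160577) + (-0.360413) + (-0.342823) + (-0.303401) + (-0.316431) + (-0.135752) = -1.619397
H' = -(-1.619397) = 1.619397 ≈ 1.6194

1.6194


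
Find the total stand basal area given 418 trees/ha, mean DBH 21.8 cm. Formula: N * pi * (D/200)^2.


(D/200)^2 = (21.8/200)^2 = 0.109^2 = 0.011881
Individual BA = 3.141593 * 0.011881 = 0.0373253 m^2
Stand BA = 418 * 0.0373253 = 15.6020 ≈ 15.60 m^2/ha

15.60 m^2/ha


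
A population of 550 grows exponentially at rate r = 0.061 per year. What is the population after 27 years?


r*t = 0.061 * 27 = 1.647
exp(1.647) = 5.19138
N = 550 * 5.19138 = 2855.26 ≈ 2855

2855


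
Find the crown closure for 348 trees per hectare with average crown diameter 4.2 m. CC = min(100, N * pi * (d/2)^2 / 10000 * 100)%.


(d/2)^2 = (4.2/2)^2 = 2.1^2 = 4.41
Crown area = 3.141593 * 4.41 = 13.8544 m^2
N * area / 10000 * 100 = 348 * 13.8544 / 10000 * 100 = 48.2133
CC = min(100, 48.2133) = 48.2133 ≈ 48.2%

48.2%


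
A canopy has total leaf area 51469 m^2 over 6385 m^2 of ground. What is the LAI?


LAI = 51469 / 6385 = 8.0609 ≈ 8.06

8.06


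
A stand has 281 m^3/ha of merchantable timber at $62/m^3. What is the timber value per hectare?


Value = 281 * 62 = $17422/ha

$17422/ha


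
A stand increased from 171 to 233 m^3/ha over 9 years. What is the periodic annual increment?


PAI = (V2 - V1) / period = (233 - 171) / 9 = 62 / 9 = 6.8889 ≈ 6.89 m^3/ha/yr

6.89 m^3/ha/yr


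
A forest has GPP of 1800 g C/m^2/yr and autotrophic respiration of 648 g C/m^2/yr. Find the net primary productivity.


NPP = GPP - Ra = 1800 - 648 = 1152 g C/m^2/yr

1152 g C/m^2/yr


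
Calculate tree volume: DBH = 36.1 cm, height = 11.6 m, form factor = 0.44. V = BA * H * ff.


(D/200)^2 = (36.1/200)^2 = 0.1805^2 = 0.03258025
BA = 3.141593 * 0.03258025 = 0.102354 m^2
V = 0.102354 * 11.6 * 0.44 = 0.522415 ≈ 0.522 m^3

0.522 m^3


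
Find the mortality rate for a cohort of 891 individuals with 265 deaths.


Mortality rate = 265 / 891 = 0.297419 ≈ 0.2974

0.2974


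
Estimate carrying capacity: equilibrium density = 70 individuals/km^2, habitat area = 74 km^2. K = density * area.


K = 70 * 74 = 5180 individuals

5180 individuals


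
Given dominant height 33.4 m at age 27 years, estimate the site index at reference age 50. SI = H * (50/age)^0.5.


50/27 = 1.85185
(1.85185)^0.5 = 1.36083
SI = 33.4 * 1.36083 = 45.4517 ≈ 45.5 m

45.5 m


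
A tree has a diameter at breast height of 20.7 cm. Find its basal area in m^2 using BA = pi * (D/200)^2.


D/200 = 20.7/200 = 0.1035 m
(D/200)^2 = 0.1035^2 = 0.01071225
BA = 3.141593 * 0.01071225 = 0.0336535 ≈ 0.0337 m^2

0.0337 m^2


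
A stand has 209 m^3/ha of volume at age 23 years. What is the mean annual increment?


MAI = 209 / 23 = 9.0870 ≈ 9.09 m^3/ha/yr

9.09 m^3/ha/yr


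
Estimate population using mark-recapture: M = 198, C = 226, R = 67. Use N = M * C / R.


N = M * C / R = 198 * 226 / 67 = 44748 / 67 = 667.88 ≈ 668

668 individuals


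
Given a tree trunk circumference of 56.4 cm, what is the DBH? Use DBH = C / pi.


DBH = C / pi = 56.4 / 3.141593 = 17.9527 ≈ 17.95 cm

17.95 cm


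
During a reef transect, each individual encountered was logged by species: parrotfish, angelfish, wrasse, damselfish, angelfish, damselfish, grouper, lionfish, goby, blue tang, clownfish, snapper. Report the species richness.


Total individuals logged = 12
Distinct species (count of individuals): parrotfish (1), angelfish (2), wrasse (1), damselfish (2), grouper (1), lionfish (1), goby (1), blue tang (1), clownfish (1), snapper (1)
Species richness = number of distinct species = 10

10


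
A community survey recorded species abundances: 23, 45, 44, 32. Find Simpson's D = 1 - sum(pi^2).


Total N = 23 + 45 + 44 + 32 = 144
Per-species terms:
  p = 23/144 = 0.159722; p^2 = 0.159722^2 = 0.025511
  p = 45/144 = 0.312500; p^2 = 0.312500^2 = 0.097656
  p = 44/144 = 0.305556; p^2 = 0.305556^2 = 0.093364
  p = 32/144 = 0.222222; p^2 = 0.222222^2 = 0.049383
sum(p^2) = 0.025511 + 0.097656 + 0.093364 + 0.049383 = 0.265914
D = 1 - 0.265914 = 0.734086 ≈ 0.7341

0.7341


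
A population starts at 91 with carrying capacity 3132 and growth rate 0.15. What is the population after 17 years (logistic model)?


(K - N0)/N0 = (3132 - 91)/91 = 3041/91 = 33.4176
r*t = 0.15 * 17 = 2.55; exp(-2.55) = 0.0780817
33.4176 * 0.0780817 = 2.60930
1 + 2.60930 = 3.60930
N = 3132 / 3.60930 = 867.758 ≈ 868

868


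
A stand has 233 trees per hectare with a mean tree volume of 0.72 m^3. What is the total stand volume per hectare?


V_stand = 233 * 0.72 = 167.76 ≈ 167.8 m^3/ha

167.8 m^3/ha


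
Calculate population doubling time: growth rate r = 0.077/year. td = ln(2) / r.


td = ln(2) / 0.077 = 0.693147 / 0.077 = 9.00191 ≈ 9.0 years

9.0 years


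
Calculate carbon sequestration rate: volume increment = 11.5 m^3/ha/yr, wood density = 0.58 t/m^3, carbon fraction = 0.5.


C = 11.5 * 0.58 * 0.5 = 3.335 ≈ 3.34 t C/ha/yr

3.34 t C/ha/yr


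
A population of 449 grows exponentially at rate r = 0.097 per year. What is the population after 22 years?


r*t = 0.097 * 22 = 2.134
exp(2.134) = 8.44859
N = 449 * 8.44859 = 3793.42 ≈ 3793

3793


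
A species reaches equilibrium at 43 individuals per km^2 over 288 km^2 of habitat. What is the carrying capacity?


K = 43 * 288 = 12384 individuals

12384 individuals


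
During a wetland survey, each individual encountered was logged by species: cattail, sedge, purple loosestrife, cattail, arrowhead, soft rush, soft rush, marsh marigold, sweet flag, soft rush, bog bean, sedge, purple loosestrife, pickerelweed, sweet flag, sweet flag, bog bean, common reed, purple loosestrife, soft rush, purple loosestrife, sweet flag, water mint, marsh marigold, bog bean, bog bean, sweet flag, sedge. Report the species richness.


Total individuals logged = 28
Distinct species (count of individuals): cattail (2), sedge (3), purple loosestrife (4), arrowhead (1), soft rush (4), marsh marigold (2), sweet flag (5), bog bean (4), pickerelweed (1), common reed (1), water mint (1)
Species richness = number of distinct species = 11

11


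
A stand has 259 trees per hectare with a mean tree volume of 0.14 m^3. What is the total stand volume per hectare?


V_stand = 259 * 0.14 = 36.26 ≈ 36.3 m^3/ha

36.3 m^3/ha


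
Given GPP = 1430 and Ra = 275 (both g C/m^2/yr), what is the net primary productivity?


NPP = GPP - Ra = 1430 - 275 = 1155 g C/m^2/yr

1155 g C/m^2/yr


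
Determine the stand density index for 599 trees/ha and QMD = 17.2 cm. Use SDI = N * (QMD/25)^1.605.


QMD/25 = 17.2/25 = 0.688
(0.688)^1.605 = exp(1.605 * ln(0.688)) = exp(1.605 * (-0.373966)) = exp(-0.600215) = 0.548694
SDI = 599 * 0.548694 = 328.668 ≈ 329

329


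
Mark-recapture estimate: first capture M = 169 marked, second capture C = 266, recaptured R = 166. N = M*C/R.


N = M * C / R = 169 * 266 / 166 = 44954 / 166 = 270.81 ≈ 271

271 individuals


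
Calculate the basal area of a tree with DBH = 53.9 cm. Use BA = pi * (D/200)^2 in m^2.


D/200 = 53.9/200 = 0.2695 m
(D/200)^2 = 0.2695^2 = 0.07263025
BA = 3.141593 * 0.07263025 = 0.228175 ≈ 0.2282 m^2

0.2282 m^2


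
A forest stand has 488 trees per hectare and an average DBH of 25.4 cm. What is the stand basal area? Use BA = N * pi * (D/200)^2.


(D/200)^2 = (25.4/200)^2 = 0.127^2 = 0.016129
Individual BA = 3.141593 * 0.016129 = 0.0506708 m^2
Stand BA = 488 * 0.0506708 = 24.7274 ≈ 24.73 m^2/ha

24.73 m^2/ha


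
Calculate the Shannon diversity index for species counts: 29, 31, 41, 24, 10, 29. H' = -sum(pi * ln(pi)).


Total N = 29 + 31 + 41 + 24 + 10 + 29 = 164
Per-species terms:
  p = 29/164 = 0.176829; ln(p) = -1.732572; p*ln(p) = 0.176829 * (-1.732572) = -0.306369
  p = 31/164 = 0.189024; ln(p) = -1.665881; p*ln(p) = 0.189024 * (-1.665881) = -0.314891
  p = 41/164 = 0.250000; ln(p) = -1.386294; p*ln(p) = 0.250000 * (-1.386294) = -0.346574
  p = 24/164 = 0.146341; ln(p) = -1.921816; p*ln(p) = 0.146341 * (-1.921816) = -0.281240
  p = 10/164 = 0.060976; ln(p) = -2.797275; p*ln(p) = 0.060976 * (-2.797275) = -0.170567
  p = 29/164 = 0.176829; ln(p) = -1.732572; p*ln(p) = 0.176829 * (-1.732572) = -0.306369
sum(p*ln(p)) = (-0.306369) + (-0.314891) + (-0.346574) + (-0.281240) + (-0.170567) + (-0.306369) = -1.726010
H' = -(-1.726010) = 1.726010 ≈ 1.7260

1.7260
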